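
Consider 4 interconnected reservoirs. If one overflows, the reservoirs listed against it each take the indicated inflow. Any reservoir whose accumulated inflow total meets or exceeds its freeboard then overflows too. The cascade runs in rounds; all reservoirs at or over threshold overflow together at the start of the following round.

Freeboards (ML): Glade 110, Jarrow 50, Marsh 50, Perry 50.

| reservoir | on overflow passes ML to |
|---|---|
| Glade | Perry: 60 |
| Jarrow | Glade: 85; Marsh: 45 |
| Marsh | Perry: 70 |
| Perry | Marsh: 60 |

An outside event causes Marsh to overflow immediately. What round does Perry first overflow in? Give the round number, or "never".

Round 1 — Marsh overflows (initial).
  Perry: +70 → 70 ≥ 50
Round 2 — Perry overflows.
No further overflows.

2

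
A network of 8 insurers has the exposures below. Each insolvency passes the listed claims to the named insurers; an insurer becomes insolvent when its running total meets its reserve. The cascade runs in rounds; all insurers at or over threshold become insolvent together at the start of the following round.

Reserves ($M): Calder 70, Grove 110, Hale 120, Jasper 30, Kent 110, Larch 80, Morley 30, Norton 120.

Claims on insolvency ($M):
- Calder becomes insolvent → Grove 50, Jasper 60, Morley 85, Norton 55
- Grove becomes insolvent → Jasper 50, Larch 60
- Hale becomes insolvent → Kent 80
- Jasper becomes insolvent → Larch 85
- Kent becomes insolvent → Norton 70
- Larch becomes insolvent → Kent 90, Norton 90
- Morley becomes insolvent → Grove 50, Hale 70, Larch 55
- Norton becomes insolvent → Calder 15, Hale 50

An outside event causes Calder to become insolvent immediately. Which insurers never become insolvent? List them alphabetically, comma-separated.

Grove

Round 1 — Calder becomes insolvent (initial).
  Grove: +50 → 50 < 110
  Jasper: +60 → 60 ≥ 30
  Morley: +85 → 85 ≥ 30
  Norton: +55 → 55 < 120
Round 2 — Jasper, Morley become insolvent.
  Grove: +50 → 100 < 110
  Hale: +70 → 70 < 120
  Larch: +85+55 → 140 ≥ 80
Round 3 — Larch becomes insolvent.
  Kent: +90 → 90 < 110
  Norton: +90 → 145 ≥ 120
Round 4 — Norton becomes insolvent.
  Hale: +50 → 120 ≥ 120
Round 5 — Hale becomes insolvent.
  Kent: +80 → 170 ≥ 110
Round 6 — Kent becomes insolvent.
No further insolvencies.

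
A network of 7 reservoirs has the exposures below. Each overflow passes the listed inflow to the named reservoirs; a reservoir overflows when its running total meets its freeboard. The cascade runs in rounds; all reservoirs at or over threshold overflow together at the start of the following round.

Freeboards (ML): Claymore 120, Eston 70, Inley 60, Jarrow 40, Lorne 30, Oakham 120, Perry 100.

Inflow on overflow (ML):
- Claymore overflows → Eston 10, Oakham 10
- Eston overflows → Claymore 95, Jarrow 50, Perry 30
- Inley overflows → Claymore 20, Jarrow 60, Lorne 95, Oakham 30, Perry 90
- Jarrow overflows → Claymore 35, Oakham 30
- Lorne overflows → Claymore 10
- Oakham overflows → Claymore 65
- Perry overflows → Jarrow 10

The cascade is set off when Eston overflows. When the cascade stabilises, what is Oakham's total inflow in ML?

40

Round 1 — Eston overflows (initial).
  Claymore: +95 → 95 < 120
  Jarrow: +50 → 50 ≥ 40
  Perry: +30 → 30 < 100
Round 2 — Jarrow overflows.
  Claymore: +35 → 130 ≥ 120
  Oakham: +30 → 30 < 120
Round 3 — Claymore overflows.
  Oakham: +10 → 40 < 120
No further overflows.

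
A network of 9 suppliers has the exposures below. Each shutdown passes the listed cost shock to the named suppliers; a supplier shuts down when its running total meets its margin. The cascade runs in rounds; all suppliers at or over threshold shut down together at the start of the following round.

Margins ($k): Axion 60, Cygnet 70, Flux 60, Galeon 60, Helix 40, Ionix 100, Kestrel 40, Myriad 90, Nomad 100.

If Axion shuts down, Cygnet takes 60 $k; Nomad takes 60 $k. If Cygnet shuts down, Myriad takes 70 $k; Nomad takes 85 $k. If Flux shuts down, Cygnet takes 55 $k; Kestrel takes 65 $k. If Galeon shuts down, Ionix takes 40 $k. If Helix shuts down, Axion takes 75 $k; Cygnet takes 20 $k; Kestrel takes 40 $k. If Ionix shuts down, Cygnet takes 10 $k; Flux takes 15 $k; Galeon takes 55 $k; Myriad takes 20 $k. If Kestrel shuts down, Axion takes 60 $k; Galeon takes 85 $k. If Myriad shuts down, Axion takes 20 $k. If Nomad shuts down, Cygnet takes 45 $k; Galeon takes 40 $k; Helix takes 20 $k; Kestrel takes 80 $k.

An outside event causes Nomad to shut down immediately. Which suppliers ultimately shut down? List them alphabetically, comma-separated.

Round 1 — Nomad shuts down (initial).
  Cygnet: +45 → 45 < 70
  Galeon: +40 → 40 < 60
  Helix: +20 → 20 < 40
  Kestrel: +80 → 80 ≥ 40
Round 2 — Kestrel shuts down.
  Axion: +60 → 60 ≥ 60
  Galeon: +85 → 125 ≥ 60
Round 3 — Axion, Galeon shut down.
  Cygnet: +60 → 105 ≥ 70
  Ionix: +40 → 40 < 100
Round 4 — Cygnet shuts down.
  Myriad: +70 → 70 < 90
No further shutdowns.

Axion, Cygnet, Galeon, Kestrel, Nomad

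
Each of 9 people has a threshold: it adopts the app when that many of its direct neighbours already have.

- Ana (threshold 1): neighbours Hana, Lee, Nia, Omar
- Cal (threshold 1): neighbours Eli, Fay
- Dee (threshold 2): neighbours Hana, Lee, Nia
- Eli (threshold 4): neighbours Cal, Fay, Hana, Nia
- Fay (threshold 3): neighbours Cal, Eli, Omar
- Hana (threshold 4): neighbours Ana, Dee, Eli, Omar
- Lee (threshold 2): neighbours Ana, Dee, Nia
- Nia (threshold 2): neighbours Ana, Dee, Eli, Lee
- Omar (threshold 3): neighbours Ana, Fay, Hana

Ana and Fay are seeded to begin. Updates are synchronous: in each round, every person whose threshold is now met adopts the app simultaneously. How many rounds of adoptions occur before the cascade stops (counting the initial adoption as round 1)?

Round 1 — Ana, Fay adopt the app (initial).
Round 2 — checking thresholds:
  Cal: 1 of 2 neighbours ≥ 1, adopts the app.
  Eli: 1 of 4 neighbours < 4, not yet.
  Hana: 1 of 4 neighbours < 4, not yet.
  Lee: 1 of 3 neighbours < 2, not yet.
  Nia: 1 of 4 neighbours < 2, not yet.
  Omar: 2 of 3 neighbours < 3, not yet.
Round 3 — no new adoptions; cascade stops.

2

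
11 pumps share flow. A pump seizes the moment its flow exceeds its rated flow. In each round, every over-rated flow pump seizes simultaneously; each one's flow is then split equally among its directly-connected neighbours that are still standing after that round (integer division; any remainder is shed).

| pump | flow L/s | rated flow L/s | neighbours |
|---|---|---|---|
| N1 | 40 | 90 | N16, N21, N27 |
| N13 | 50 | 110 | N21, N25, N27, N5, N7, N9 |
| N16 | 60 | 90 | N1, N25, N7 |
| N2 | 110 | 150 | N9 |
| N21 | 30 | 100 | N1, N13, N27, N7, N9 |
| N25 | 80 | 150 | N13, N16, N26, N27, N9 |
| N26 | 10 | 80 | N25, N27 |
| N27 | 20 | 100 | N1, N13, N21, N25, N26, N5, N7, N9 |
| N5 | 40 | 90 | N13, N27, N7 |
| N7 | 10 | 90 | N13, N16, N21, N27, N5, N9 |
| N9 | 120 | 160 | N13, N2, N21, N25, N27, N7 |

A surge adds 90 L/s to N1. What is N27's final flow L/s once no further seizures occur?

63

Round 1 — N1 at 130 > 90. N1 seizes.
  N1 sheds 130 L/s to N16, N21, N27: 43 each (1 lost).
    N16: 60+43 = 103 > 90
    N21: 30+43 = 73 ≤ 100
    N27: 20+43 = 63 ≤ 100
Round 2 — N16 seizes.
  N16 sheds 103 L/s to N25, N7: 51 each (1 lost).
    N25: 80+51 = 131 ≤ 150
    N7: 10+51 = 61 ≤ 90
No further seizures.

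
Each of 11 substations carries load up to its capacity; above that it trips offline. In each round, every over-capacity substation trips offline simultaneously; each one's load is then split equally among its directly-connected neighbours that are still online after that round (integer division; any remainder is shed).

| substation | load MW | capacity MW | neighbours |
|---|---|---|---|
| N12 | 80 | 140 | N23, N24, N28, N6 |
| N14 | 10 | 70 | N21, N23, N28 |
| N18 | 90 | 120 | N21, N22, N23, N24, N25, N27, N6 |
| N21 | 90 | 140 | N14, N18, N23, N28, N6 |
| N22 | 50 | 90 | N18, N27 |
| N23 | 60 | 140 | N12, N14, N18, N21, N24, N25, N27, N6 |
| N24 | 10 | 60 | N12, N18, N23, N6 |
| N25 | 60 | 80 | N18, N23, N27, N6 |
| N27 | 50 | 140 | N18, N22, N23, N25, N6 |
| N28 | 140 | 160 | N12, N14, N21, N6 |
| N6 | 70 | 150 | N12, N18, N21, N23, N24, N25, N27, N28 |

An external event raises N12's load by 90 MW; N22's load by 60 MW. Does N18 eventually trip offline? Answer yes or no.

Round 1 — N12 at 170 > 140; N22 at 110 > 90. N12, N22 trip offline.
  N12 sheds 170 MW to N23, N24, N28, N6: 42 each (2 lost).
    N23: 60+42 = 102 ≤ 140
    N24: 10+42 = 52 ≤ 60
    N28: 140+42 = 182 > 160
    N6: 70+42 = 112 ≤ 150
  N22 sheds 110 MW to N18, N27: 55 each.
    N18: 90+55 = 145 > 120
    N27: 50+55 = 105 ≤ 140
Round 2 — N18, N28 trip offline.
  N18 sheds 145 MW to N21, N23, N24, N25, N27, N6: 24 each (1 lost).
    N21: 90+24 = 114 ≤ 140
    N23: 102+24 = 126 ≤ 140
    N24: 52+24 = 76 > 60
    N25: 60+24 = 84 > 80
    N27: 105+24 = 129 ≤ 140
    N6: 112+24 = 136 ≤ 150
  N28 sheds 182 MW to N14, N21, N6: 60 each (2 lost).
    N14: 10+60 = 70 ≤ 70
    N21: 114+60 = 174 > 140
    N6: 136+60 = 196 > 150
Round 3 — N21, N24, N25, N6 trip offline.
  N21 sheds 174 MW to N14, N23: 87 each.
    N14: 70+87 = 157 > 70
    N23: 126+87 = 213 > 140
  N24 sheds 76 MW to N23: 76 each.
    N23: 213+76 = 289 > 140
  N25 sheds 84 MW to N23, N27: 42 each.
    N23: 289+42 = 331 > 140
    N27: 129+42 = 171 > 140
  N6 sheds 196 MW to N23, N27: 98 each.
    N23: 331+98 = 429 > 140
    N27: 171+98 = 269 > 140
Round 4 — N14, N23, N27 trip offline.
  N14 sheds 157 MW: no online neighbours, lost.
  N23 sheds 429 MW: no online neighbours, lost.
  N27 sheds 269 MW: no online neighbours, lost.
No further trips.

yes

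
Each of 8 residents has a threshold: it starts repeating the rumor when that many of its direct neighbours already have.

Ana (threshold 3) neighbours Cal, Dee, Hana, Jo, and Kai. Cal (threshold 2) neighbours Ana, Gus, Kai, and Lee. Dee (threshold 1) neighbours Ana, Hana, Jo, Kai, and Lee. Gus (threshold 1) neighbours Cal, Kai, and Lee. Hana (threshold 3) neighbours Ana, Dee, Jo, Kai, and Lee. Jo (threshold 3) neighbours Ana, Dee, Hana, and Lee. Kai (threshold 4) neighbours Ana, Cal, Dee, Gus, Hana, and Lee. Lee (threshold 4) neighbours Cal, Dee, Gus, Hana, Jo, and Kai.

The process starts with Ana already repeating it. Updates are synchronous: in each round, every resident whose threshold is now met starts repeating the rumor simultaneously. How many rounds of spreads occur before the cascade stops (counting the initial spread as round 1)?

Round 1 — Ana starts repeating the rumor (initial).
Round 2 — checking thresholds:
  Cal: 1 of 4 neighbours < 2, holds.
  Dee: 1 of 5 neighbours ≥ 1, starts repeating the rumor.
  Hana: 1 of 5 neighbours < 3, holds.
  Jo: 1 of 4 neighbours < 3, holds.
  Kai: 1 of 6 neighbours < 4, holds.
Round 3 — no new spreads; cascade stops.

2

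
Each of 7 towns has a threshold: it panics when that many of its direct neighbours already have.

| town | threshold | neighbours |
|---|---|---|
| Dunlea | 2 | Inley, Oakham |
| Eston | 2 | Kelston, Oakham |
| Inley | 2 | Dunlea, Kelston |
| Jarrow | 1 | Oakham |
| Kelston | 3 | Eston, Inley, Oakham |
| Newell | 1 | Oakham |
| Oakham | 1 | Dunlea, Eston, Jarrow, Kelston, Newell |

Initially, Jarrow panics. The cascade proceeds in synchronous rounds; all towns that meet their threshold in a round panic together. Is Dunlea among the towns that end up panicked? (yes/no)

no

Round 1 — Jarrow panics (initial).
Round 2 — checking thresholds:
  Oakham: 1 of 5 neighbours ≥ 1, panics.
Round 3 — checking thresholds:
  Dunlea: 1 of 2 neighbours < 2, below threshold.
  Eston: 1 of 2 neighbours < 2, below threshold.
  Kelston: 1 of 3 neighbours < 3, below threshold.
  Newell: 1 of 1 neighbours ≥ 1, panics.
Round 4 — no new panics; cascade stops.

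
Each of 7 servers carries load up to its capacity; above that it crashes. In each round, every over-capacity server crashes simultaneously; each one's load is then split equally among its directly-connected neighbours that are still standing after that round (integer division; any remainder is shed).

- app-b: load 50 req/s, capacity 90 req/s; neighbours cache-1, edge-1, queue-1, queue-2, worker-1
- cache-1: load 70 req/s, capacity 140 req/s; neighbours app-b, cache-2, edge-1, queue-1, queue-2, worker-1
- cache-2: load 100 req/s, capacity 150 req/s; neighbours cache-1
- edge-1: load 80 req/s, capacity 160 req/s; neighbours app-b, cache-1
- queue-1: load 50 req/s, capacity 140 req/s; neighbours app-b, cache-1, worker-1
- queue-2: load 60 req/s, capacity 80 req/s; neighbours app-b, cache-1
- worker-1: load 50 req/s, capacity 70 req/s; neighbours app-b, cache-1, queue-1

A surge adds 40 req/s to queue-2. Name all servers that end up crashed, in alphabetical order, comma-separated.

Round 1 — queue-2 at 100 > 80. queue-2 crashes.
  queue-2 sheds 100 req/s to app-b, cache-1: 50 each.
    app-b: 50+50 = 100 > 90
    cache-1: 70+50 = 120 ≤ 140
Round 2 — app-b crashes.
  app-b sheds 100 req/s to cache-1, edge-1, queue-1, worker-1: 25 each.
    cache-1: 120+25 = 145 > 140
    edge-1: 80+25 = 105 ≤ 160
    queue-1: 50+25 = 75 ≤ 140
    worker-1: 50+25 = 75 > 70
Round 3 — cache-1, worker-1 crash.
  cache-1 sheds 145 req/s to cache-2, edge-1, queue-1: 48 each (1 lost).
    cache-2: 100+48 = 148 ≤ 150
    edge-1: 105+48 = 153 ≤ 160
    queue-1: 75+48 = 123 ≤ 140
  worker-1 sheds 75 req/s to queue-1: 75 each.
    queue-1: 123+75 = 198 > 140
Round 4 — queue-1 crashes.
  queue-1 sheds 198 req/s: no online neighbours, lost.
No further crashes.

app-b, cache-1, queue-1, queue-2, worker-1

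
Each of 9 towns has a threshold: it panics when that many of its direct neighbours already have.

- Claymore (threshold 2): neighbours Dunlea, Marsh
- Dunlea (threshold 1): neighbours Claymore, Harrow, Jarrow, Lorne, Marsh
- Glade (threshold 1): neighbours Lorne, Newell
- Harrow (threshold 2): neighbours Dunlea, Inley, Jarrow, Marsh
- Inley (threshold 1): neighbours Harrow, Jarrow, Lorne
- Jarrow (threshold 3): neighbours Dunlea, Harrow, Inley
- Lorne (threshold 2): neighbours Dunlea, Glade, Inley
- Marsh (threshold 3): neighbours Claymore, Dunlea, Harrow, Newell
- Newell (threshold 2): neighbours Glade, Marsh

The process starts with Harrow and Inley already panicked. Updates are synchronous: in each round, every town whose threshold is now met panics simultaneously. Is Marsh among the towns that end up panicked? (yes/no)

Round 1 — Harrow, Inley panic (initial).
Round 2 — checking thresholds:
  Dunlea: 1 of 5 neighbours ≥ 1, panics.
  Jarrow: 2 of 3 neighbours < 3, holds.
  Lorne: 1 of 3 neighbours < 2, holds.
  Marsh: 1 of 4 neighbours < 3, holds.
Round 3 — checking thresholds:
  Claymore: 1 of 2 neighbours < 2, holds.
  Jarrow: 3 of 3 neighbours ≥ 3, panics.
  Lorne: 2 of 3 neighbours ≥ 2, panics.
  Marsh: 2 of 4 neighbours < 3, holds.
Round 4 — checking thresholds:
  Claymore: 1 of 2 neighbours < 2, holds.
  Glade: 1 of 2 neighbours ≥ 1, panics.
  Marsh: 2 of 4 neighbours < 3, holds.
Round 5 — no new panics; cascade stops.

no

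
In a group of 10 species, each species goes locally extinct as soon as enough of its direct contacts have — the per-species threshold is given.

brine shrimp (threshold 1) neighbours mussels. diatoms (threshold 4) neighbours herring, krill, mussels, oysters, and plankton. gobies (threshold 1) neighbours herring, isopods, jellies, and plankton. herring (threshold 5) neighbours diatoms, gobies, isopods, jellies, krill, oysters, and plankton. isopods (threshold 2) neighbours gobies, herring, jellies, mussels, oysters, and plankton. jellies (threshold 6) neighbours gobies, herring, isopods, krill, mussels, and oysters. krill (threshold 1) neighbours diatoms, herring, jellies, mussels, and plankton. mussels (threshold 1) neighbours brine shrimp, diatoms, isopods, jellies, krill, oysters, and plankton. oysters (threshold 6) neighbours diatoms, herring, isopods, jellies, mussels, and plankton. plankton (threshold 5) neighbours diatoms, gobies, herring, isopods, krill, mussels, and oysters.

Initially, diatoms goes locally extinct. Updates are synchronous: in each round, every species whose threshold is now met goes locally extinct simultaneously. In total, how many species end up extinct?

Round 1 — diatoms goes locally extinct (initial).
Round 2 — checking thresholds:
  herring: 1 of 7 neighbours < 5, holds.
  krill: 1 of 5 neighbours ≥ 1, goes locally extinct.
  mussels: 1 of 7 neighbours ≥ 1, goes locally extinct.
  oysters: 1 of 6 neighbours < 6, holds.
  plankton: 1 of 7 neighbours < 5, holds.
Round 3 — checking thresholds:
  brine shrimp: 1 of 1 neighbours ≥ 1, goes locally extinct.
  herring: 2 of 7 neighbours < 5, holds.
  isopods: 1 of 6 neighbours < 2, holds.
  jellies: 2 of 6 neighbours < 6, holds.
  oysters: 2 of 6 neighbours < 6, holds.
  plankton: 3 of 7 neighbours < 5, holds.
Round 4 — no new extinctions; cascade stops.

4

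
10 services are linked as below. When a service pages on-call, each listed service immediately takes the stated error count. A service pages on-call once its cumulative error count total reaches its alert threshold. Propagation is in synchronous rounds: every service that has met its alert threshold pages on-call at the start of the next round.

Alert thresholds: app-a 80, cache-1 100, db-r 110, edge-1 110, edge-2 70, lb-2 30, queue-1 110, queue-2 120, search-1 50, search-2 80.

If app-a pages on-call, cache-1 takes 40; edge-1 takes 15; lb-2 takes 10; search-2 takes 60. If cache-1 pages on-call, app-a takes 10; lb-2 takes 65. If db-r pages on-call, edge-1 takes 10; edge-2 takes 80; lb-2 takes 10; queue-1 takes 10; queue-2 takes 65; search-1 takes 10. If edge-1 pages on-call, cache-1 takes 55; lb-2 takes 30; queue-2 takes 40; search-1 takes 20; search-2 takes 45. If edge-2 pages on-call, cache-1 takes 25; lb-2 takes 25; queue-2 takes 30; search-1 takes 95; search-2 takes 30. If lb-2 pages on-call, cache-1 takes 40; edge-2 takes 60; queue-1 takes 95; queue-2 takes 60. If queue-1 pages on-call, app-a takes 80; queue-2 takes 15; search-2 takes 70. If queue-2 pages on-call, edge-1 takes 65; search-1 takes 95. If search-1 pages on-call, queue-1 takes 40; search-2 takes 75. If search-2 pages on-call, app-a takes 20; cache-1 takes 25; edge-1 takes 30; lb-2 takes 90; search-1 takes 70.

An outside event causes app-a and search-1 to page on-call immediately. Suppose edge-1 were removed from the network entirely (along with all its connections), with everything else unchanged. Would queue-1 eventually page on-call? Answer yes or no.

With edge-1 removed:
Round 1 — app-a, search-1 page on-call (initial).
  cache-1: +40 → 40 < 100
  lb-2: +10 → 10 < 30
  queue-1: +40 → 40 < 110
  search-2: +60+75 → 135 ≥ 80
Round 2 — search-2 pages on-call.
  cache-1: +25 → 65 < 100
  lb-2: +90 → 100 ≥ 30
Round 3 — lb-2 pages on-call.
  cache-1: +40 → 105 ≥ 100
  edge-2: +60 → 60 < 70
  queue-1: +95 → 135 ≥ 110
  queue-2: +60 → 60 < 120
Round 4 — cache-1, queue-1 page on-call.
  queue-2: +15 → 75 < 120
No further pages.

yes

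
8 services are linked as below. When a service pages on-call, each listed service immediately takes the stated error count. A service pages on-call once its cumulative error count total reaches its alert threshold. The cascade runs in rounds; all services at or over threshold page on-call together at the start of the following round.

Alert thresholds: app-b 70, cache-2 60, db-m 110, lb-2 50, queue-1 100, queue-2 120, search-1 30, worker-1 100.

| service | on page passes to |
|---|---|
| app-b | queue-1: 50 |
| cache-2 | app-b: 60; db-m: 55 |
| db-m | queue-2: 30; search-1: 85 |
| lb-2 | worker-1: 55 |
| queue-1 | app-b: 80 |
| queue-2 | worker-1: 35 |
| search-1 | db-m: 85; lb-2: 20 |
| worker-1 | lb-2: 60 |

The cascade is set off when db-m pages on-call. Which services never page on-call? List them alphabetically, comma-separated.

app-b, cache-2, lb-2, queue-1, queue-2, worker-1

Round 1 — db-m pages on-call (initial).
  queue-2: +30 → 30 < 120
  search-1: +85 → 85 ≥ 30
Round 2 — search-1 pages on-call.
  lb-2: +20 → 20 < 50
No further pages.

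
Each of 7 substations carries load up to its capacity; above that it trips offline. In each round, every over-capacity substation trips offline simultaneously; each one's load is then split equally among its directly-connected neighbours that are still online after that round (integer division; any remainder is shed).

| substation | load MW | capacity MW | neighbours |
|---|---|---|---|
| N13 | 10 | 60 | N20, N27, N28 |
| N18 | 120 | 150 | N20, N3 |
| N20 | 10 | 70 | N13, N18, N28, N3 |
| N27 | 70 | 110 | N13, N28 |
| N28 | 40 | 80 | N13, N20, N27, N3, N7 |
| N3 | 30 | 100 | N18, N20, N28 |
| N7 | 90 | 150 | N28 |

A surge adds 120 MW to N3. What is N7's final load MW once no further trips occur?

112

Round 1 — N3 at 150 > 100. N3 trips offline.
  N3 sheds 150 MW to N18, N20, N28: 50 each.
    N18: 120+50 = 170 > 150
    N20: 10+50 = 60 ≤ 70
    N28: 40+50 = 90 > 80
Round 2 — N18, N28 trip offline.
  N18 sheds 170 MW to N20: 170 each.
    N20: 60+170 = 230 > 70
  N28 sheds 90 MW to N13, N20, N27, N7: 22 each (2 lost).
    N13: 10+22 = 32 ≤ 60
    N20: 230+22 = 252 > 70
    N27: 70+22 = 92 ≤ 110
    N7: 90+22 = 112 ≤ 150
Round 3 — N20 trips offline.
  N20 sheds 252 MW to N13: 252 each.
    N13: 32+252 = 284 > 60
Round 4 — N13 trips offline.
  N13 sheds 284 MW to N27: 284 each.
    N27: 92+284 = 376 > 110
Round 5 — N27 trips offline.
  N27 sheds 376 MW: no online neighbours, lost.
No further trips.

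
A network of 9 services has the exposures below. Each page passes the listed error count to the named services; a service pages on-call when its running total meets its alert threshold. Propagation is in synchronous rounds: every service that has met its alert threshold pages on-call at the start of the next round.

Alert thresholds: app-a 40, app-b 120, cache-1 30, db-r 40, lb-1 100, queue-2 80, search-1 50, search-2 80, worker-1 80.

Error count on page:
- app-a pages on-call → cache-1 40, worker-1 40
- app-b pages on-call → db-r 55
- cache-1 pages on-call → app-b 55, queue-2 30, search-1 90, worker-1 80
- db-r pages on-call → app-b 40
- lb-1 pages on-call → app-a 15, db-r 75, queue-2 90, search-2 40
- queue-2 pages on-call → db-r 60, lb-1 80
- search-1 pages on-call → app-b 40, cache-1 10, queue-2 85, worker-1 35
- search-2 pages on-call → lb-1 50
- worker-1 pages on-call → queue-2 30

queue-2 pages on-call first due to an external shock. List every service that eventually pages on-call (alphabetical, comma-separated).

db-r, queue-2

Round 1 — queue-2 pages on-call (initial).
  db-r: +60 → 60 ≥ 40
  lb-1: +80 → 80 < 100
Round 2 — db-r pages on-call.
  app-b: +40 → 40 < 120
No further pages.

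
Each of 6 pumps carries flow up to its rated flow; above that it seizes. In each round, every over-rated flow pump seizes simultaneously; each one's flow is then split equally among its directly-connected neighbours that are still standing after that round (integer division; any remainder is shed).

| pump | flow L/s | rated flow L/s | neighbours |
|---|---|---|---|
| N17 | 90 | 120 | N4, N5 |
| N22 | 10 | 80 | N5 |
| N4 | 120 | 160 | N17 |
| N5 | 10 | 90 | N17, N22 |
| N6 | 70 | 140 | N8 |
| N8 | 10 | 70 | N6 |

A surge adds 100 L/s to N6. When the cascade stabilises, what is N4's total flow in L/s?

Round 1 — N6 at 170 > 140. N6 seizes.
  N6 sheds 170 L/s to N8: 170 each.
    N8: 10+170 = 180 > 70
Round 2 — N8 seizes.
  N8 sheds 180 L/s: no online neighbours, lost.
No further seizures.

120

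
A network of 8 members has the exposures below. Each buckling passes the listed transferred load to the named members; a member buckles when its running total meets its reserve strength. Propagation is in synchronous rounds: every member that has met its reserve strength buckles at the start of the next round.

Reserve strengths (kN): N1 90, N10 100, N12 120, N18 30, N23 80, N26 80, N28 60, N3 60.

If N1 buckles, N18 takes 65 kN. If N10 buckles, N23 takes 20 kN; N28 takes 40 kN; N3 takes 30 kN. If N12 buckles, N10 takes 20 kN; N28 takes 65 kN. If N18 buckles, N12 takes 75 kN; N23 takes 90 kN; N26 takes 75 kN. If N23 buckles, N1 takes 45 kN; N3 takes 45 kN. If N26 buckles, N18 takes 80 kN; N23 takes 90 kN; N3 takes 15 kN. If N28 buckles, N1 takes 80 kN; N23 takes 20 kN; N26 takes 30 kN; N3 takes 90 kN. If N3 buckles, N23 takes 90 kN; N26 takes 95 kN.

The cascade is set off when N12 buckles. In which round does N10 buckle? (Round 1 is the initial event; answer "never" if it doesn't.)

Round 1 — N12 buckles (initial).
  N10: +20 → 20 < 100
  N28: +65 → 65 ≥ 60
Round 2 — N28 buckles.
  N1: +80 → 80 < 90
  N23: +20 → 20 < 80
  N26: +30 → 30 < 80
  N3: +90 → 90 ≥ 60
Round 3 — N3 buckles.
  N23: +90 → 110 ≥ 80
  N26: +95 → 125 ≥ 80
Round 4 — N23, N26 buckle.
  N1: +45 → 125 ≥ 90
  N18: +80 → 80 ≥ 30
Round 5 — N1, N18 buckle.
No further bucklings.

never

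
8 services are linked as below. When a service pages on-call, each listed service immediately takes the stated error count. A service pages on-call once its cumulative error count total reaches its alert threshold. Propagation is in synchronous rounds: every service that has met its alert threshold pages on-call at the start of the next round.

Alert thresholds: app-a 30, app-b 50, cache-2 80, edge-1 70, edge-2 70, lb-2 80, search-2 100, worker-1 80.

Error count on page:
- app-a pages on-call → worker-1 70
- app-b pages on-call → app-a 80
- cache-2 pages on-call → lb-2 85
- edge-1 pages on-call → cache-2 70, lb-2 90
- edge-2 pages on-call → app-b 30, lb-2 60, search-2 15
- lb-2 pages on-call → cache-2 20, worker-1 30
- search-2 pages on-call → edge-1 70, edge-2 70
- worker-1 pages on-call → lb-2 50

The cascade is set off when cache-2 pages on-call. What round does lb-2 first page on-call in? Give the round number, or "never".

2

Round 1 — cache-2 pages on-call (initial).
  lb-2: +85 → 85 ≥ 80
Round 2 — lb-2 pages on-call.
  worker-1: +30 → 30 < 80
No further pages.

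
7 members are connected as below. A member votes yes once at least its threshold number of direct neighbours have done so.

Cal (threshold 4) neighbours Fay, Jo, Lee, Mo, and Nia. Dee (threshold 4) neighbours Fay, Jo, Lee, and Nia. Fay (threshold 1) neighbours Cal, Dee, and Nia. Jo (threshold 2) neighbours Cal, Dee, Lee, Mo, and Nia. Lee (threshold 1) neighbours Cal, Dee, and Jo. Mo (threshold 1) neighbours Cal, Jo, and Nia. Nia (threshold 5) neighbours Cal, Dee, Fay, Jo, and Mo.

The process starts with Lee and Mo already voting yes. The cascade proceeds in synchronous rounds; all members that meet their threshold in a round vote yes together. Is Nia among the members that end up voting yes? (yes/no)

Round 1 — Lee, Mo vote yes (initial).
Round 2 — checking thresholds:
  Cal: 2 of 5 neighbours < 4, not yet.
  Dee: 1 of 4 neighbours < 4, not yet.
  Jo: 2 of 5 neighbours ≥ 2, votes yes.
  Nia: 1 of 5 neighbours < 5, not yet.
Round 3 — no new yes votes; cascade stops.

no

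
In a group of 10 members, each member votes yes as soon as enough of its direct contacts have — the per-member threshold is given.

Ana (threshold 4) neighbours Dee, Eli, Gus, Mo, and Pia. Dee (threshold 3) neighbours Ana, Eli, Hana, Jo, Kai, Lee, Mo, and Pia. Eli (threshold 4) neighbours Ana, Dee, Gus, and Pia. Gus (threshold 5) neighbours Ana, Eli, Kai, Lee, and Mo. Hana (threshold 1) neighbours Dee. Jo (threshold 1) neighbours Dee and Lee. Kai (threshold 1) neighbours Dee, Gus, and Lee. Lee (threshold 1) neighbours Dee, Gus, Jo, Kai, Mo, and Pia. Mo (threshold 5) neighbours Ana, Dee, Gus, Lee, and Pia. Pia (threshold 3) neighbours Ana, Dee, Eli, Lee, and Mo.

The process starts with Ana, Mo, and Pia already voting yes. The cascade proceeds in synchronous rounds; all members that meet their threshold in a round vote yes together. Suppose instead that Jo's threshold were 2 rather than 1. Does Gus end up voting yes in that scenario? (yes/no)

With Jo's threshold at 2:
Round 1 — Ana, Mo, Pia vote yes (initial).
Round 2 — checking thresholds:
  Dee: 3 of 8 neighbours ≥ 3, votes yes.
  Eli: 2 of 4 neighbours < 4, not yet.
  Gus: 2 of 5 neighbours < 5, not yet.
  Lee: 2 of 6 neighbours ≥ 1, votes yes.
Round 3 — checking thresholds:
  Eli: 3 of 4 neighbours < 4, not yet.
  Gus: 3 of 5 neighbours < 5, not yet.
  Hana: 1 of 1 neighbours ≥ 1, votes yes.
  Jo: 2 of 2 neighbours ≥ 2, votes yes.
  Kai: 2 of 3 neighbours ≥ 1, votes yes.
Round 4 — no new yes votes; cascade stops.

no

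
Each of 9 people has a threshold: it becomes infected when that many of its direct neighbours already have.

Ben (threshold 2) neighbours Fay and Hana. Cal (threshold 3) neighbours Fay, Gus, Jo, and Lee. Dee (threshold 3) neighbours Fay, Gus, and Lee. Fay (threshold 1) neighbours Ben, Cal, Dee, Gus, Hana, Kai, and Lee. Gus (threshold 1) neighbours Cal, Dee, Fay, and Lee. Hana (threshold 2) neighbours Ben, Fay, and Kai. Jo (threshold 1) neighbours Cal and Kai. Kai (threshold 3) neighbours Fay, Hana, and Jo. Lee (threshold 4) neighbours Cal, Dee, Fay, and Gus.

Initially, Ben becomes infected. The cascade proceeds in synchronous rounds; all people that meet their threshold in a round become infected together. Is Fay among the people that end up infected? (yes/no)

yes

Round 1 — Ben becomes infected (initial).
Round 2 — checking thresholds:
  Fay: 1 of 7 neighbours ≥ 1, becomes infected.
  Hana: 1 of 3 neighbours < 2, below threshold.
Round 3 — checking thresholds:
  Cal: 1 of 4 neighbours < 3, below threshold.
  Dee: 1 of 3 neighbours < 3, below threshold.
  Gus: 1 of 4 neighbours ≥ 1, becomes infected.
  Hana: 2 of 3 neighbours ≥ 2, becomes infected.
  Kai: 1 of 3 neighbours < 3, below threshold.
  Lee: 1 of 4 neighbours < 4, below threshold.
Round 4 — no new infections; cascade stops.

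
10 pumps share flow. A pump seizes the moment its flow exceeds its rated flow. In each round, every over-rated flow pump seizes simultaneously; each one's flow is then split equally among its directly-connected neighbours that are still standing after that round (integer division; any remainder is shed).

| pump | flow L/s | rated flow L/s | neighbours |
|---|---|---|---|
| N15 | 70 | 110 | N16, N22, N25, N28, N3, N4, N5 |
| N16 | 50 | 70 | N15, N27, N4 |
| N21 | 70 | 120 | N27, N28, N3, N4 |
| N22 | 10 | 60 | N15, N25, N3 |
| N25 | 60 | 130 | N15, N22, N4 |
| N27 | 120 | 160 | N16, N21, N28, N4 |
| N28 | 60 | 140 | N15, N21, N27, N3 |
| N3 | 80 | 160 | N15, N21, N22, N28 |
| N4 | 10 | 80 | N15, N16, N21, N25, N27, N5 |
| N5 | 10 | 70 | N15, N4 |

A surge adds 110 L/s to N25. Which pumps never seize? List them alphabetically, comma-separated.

N5

Round 1 — N25 at 170 > 130. N25 seizes.
  N25 sheds 170 L/s to N15, N22, N4: 56 each (2 lost).
    N15: 70+56 = 126 > 110
    N22: 10+56 = 66 > 60
    N4: 10+56 = 66 ≤ 80
Round 2 — N15, N22 seize.
  N15 sheds 126 L/s to N16, N28, N3, N4, N5: 25 each (1 lost).
    N16: 50+25 = 75 > 70
    N28: 60+25 = 85 ≤ 140
    N3: 80+25 = 105 ≤ 160
    N4: 66+25 = 91 > 80
    N5: 10+25 = 35 ≤ 70
  N22 sheds 66 L/s to N3: 66 each.
    N3: 105+66 = 171 > 160
Round 3 — N16, N3, N4 seize.
  N16 sheds 75 L/s to N27: 75 each.
    N27: 120+75 = 195 > 160
  N3 sheds 171 L/s to N21, N28: 85 each (1 lost).
    N21: 70+85 = 155 > 120
    N28: 85+85 = 170 > 140
  N4 sheds 91 L/s to N21, N27, N5: 30 each (1 lost).
    N21: 155+30 = 185 > 120
    N27: 195+30 = 225 > 160
    N5: 35+30 = 65 ≤ 70
Round 4 — N21, N27, N28 seize.
  N21 sheds 185 L/s: no online neighbours, lost.
  N27 sheds 225 L/s: no online neighbours, lost.
  N28 sheds 170 L/s: no online neighbours, lost.
No further seizures.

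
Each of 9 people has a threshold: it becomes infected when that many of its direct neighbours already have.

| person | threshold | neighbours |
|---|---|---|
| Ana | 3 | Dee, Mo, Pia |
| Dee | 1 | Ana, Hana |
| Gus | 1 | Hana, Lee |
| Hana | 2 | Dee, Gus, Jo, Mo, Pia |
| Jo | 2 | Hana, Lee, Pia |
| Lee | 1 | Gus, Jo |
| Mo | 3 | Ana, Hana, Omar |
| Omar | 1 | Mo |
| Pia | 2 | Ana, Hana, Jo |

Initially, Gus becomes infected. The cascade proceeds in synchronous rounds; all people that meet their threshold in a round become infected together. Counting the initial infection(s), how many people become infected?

2

Round 1 — Gus becomes infected (initial).
Round 2 — checking thresholds:
  Hana: 1 of 5 neighbours < 2, holds.
  Lee: 1 of 2 neighbours ≥ 1, becomes infected.
Round 3 — no new infections; cascade stops.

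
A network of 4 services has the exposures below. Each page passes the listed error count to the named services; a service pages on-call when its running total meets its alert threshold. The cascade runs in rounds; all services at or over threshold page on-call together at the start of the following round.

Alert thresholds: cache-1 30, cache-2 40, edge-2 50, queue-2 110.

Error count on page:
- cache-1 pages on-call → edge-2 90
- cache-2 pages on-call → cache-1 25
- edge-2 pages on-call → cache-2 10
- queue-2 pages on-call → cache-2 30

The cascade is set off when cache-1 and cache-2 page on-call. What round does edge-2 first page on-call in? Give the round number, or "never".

Round 1 — cache-1, cache-2 page on-call (initial).
  edge-2: +90 → 90 ≥ 50
Round 2 — edge-2 pages on-call.
No further pages.

2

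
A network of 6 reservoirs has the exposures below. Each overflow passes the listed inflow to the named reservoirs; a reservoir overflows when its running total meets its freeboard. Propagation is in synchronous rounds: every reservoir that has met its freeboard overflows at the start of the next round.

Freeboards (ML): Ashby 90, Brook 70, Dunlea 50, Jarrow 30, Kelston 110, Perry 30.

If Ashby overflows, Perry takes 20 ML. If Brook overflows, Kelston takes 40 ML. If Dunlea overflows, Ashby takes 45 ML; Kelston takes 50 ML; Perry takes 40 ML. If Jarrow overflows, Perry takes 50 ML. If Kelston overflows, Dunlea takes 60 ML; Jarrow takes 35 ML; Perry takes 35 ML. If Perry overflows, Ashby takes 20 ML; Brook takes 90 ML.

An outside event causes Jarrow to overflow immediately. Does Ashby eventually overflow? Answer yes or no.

Round 1 — Jarrow overflows (initial).
  Perry: +50 → 50 ≥ 30
Round 2 — Perry overflows.
  Ashby: +20 → 20 < 90
  Brook: +90 → 90 ≥ 70
Round 3 — Brook overflows.
  Kelston: +40 → 40 < 110
No further overflows.

no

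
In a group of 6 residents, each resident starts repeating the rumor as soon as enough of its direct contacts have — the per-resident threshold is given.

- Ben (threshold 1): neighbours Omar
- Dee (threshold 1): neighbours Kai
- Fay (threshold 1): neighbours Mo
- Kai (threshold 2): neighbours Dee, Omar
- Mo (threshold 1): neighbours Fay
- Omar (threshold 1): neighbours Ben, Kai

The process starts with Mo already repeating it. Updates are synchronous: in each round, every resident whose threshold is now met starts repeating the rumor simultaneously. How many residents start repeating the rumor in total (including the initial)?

Round 1 — Mo starts repeating the rumor (initial).
Round 2 — checking thresholds:
  Fay: 1 of 1 neighbours ≥ 1, starts repeating the rumor.
Round 3 — no new spreads; cascade stops.

2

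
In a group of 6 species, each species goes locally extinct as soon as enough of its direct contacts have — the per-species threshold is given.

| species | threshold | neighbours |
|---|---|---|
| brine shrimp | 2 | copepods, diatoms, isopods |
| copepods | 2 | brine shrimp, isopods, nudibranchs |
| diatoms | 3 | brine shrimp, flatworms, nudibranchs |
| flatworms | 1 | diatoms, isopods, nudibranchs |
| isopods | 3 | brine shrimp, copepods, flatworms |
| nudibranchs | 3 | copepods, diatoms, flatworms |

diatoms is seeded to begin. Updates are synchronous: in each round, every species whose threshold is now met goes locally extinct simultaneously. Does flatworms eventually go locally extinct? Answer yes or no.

yes

Round 1 — diatoms goes locally extinct (initial).
Round 2 — checking thresholds:
  brine shrimp: 1 of 3 neighbours < 2, below threshold.
  flatworms: 1 of 3 neighbours ≥ 1, goes locally extinct.
  nudibranchs: 1 of 3 neighbours < 3, below threshold.
Round 3 — no new extinctions; cascade stops.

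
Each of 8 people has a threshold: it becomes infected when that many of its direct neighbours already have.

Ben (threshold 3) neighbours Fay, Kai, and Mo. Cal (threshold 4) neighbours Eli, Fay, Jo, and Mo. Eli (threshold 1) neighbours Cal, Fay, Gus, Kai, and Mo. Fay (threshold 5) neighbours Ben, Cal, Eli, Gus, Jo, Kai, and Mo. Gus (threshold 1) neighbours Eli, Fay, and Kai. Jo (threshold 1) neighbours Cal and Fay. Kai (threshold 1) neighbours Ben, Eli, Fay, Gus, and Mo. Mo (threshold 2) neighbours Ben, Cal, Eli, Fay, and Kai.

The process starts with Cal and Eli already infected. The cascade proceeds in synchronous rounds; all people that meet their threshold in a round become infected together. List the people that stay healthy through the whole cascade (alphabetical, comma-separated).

Round 1 — Cal, Eli become infected (initial).
Round 2 — checking thresholds:
  Fay: 2 of 7 neighbours < 5, holds.
  Gus: 1 of 3 neighbours ≥ 1, becomes infected.
  Jo: 1 of 2 neighbours ≥ 1, becomes infected.
  Kai: 1 of 5 neighbours ≥ 1, becomes infected.
  Mo: 2 of 5 neighbours ≥ 2, becomes infected.
Round 3 — checking thresholds:
  Ben: 2 of 3 neighbours < 3, holds.
  Fay: 6 of 7 neighbours ≥ 5, becomes infected.
Round 4 — checking thresholds:
  Ben: 3 of 3 neighbours ≥ 3, becomes infected.
Round 5 — no new infections; cascade stops.

none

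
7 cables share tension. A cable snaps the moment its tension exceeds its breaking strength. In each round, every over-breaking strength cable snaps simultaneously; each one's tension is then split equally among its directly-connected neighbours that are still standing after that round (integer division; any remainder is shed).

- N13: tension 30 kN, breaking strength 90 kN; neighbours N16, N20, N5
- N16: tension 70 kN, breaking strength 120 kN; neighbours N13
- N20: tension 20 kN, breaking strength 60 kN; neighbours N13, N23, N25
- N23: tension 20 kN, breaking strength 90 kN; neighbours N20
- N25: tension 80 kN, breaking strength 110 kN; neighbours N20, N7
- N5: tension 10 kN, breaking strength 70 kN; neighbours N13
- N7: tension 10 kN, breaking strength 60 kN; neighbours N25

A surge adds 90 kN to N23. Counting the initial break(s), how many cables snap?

Round 1 — N23 at 110 > 90. N23 snaps.
  N23 sheds 110 kN to N20: 110 each.
    N20: 20+110 = 130 > 60
Round 2 — N20 snaps.
  N20 sheds 130 kN to N13, N25: 65 each.
    N13: 30+65 = 95 > 90
    N25: 80+65 = 145 > 110
Round 3 — N13, N25 snap.
  N13 sheds 95 kN to N16, N5: 47 each (1 lost).
    N16: 70+47 = 117 ≤ 120
    N5: 10+47 = 57 ≤ 70
  N25 sheds 145 kN to N7: 145 each.
    N7: 10+145 = 155 > 60
Round 4 — N7 snaps.
  N7 sheds 155 kN: no online neighbours, lost.
No further breaks.

5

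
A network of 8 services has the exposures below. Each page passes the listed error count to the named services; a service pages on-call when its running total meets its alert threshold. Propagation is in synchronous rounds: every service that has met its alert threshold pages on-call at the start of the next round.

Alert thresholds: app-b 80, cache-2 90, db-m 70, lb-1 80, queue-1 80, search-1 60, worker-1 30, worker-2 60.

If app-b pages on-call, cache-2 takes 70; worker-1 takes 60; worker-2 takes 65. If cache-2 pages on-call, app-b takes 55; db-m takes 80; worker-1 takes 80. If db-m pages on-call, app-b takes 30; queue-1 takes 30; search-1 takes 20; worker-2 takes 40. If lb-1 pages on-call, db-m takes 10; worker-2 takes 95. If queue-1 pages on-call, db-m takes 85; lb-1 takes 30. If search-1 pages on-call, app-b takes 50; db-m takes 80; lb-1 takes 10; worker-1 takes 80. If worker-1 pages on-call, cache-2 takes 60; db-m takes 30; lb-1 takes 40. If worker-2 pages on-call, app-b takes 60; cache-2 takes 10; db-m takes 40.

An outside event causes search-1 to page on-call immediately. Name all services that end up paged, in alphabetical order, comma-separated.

Round 1 — search-1 pages on-call (initial).
  app-b: +50 → 50 < 80
  db-m: +80 → 80 ≥ 70
  lb-1: +10 → 10 < 80
  worker-1: +80 → 80 ≥ 30
Round 2 — db-m, worker-1 page on-call.
  app-b: +30 → 80 ≥ 80
  cache-2: +60 → 60 < 90
  lb-1: +40 → 50 < 80
  queue-1: +30 → 30 < 80
  worker-2: +40 → 40 < 60
Round 3 — app-b pages on-call.
  cache-2: +70 → 130 ≥ 90
  worker-2: +65 → 105 ≥ 60
Round 4 — cache-2, worker-2 page on-call.
No further pages.

app-b, cache-2, db-m, search-1, worker-1, worker-2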